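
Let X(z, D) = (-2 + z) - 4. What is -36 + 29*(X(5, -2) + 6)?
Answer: 109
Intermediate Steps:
X(z, D) = -6 + z
-36 + 29*(X(5, -2) + 6) = -36 + 29*((-6 + 5) + 6) = -36 + 29*(-1 + 6) = -36 + 29*5 = -36 + 145 = 109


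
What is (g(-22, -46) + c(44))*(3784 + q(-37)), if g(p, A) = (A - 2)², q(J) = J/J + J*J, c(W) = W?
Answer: 12101592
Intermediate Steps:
q(J) = 1 + J²
g(p, A) = (-2 + A)²
(g(-22, -46) + c(44))*(3784 + q(-37)) = ((-2 - 46)² + 44)*(3784 + (1 + (-37)²)) = ((-48)² + 44)*(3784 + (1 + 1369)) = (2304 + 44)*(3784 + 1370) = 2348*5154 = 12101592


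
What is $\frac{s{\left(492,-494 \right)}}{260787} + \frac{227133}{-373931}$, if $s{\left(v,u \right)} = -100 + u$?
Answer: $- \frac{19818482895}{32505447899} \approx -0.6097$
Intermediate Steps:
$\frac{s{\left(492,-494 \right)}}{260787} + \frac{227133}{-373931} = \frac{-100 - 494}{260787} + \frac{227133}{-373931} = \left(-594\right) \frac{1}{260787} + 227133 \left(- \frac{1}{373931}\right) = - \frac{198}{86929} - \frac{227133}{373931} = - \frac{19818482895}{32505447899}$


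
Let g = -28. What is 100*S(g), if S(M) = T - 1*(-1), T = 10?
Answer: 1100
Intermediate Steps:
S(M) = 11 (S(M) = 10 - 1*(-1) = 10 + 1 = 11)
100*S(g) = 100*11 = 1100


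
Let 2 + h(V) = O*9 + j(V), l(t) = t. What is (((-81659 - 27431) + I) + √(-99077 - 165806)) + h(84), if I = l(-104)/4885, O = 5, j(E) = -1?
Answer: -532699584/4885 + I*√264883 ≈ -1.0905e+5 + 514.67*I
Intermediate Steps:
h(V) = 42 (h(V) = -2 + (5*9 - 1) = -2 + (45 - 1) = -2 + 44 = 42)
I = -104/4885 ≈ -0.021290
(((-81659 - 27431) + I) + √(-99077 - 165806)) + h(84) = (((-81659 - 27431) - 104/4885) + √(-99077 - 165806)) + 42 = ((-109090 - 104/4885) + √(-264883)) + 42 = (-532904754/4885 + I*√264883) + 42 = -532699584/4885 + I*√264883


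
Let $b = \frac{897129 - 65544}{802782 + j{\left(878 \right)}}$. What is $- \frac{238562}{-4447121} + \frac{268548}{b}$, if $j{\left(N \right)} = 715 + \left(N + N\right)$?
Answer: $\frac{320562011680482898}{1232719705595} \approx 2.6004 \cdot 10^{5}$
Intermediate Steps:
$j{\left(N \right)} = 715 + 2 N$
$b = \frac{831585}{805253}$ ($b = \frac{897129 - 65544}{802782 + \left(715 + 2 \cdot 878\right)} = \frac{831585}{802782 + \left(715 + 1756\right)} = \frac{831585}{802782 + 2471} = \frac{831585}{805253} \approx 1.0327$)
$- \frac{238562}{-4447121} + \frac{268548}{b} = - \frac{238562}{-4447121} + \frac{268548}{\frac{831585}{805253}} = \left(-238562\right) \left(- \frac{1}{4447121}\right) + 268548 \cdot \frac{805253}{831585} = \frac{238562}{4447121} + \frac{72083027548}{277195} = \frac{320562011680482898}{1232719705595}$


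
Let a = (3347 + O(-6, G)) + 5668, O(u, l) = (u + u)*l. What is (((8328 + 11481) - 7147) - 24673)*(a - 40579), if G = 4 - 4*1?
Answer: 379115204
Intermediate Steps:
G = 0 (G = 4 - 4 = 0)
O(u, l) = 2*l*u (O(u, l) = (2*u)*l = 2*l*u)
a = 9015 (a = (3347 + 2*0*(-6)) + 5668 = (3347 + 0) + 5668 = 3347 + 5668 = 9015)
(((8328 + 11481) - 7147) - 24673)*(a - 40579) = (((8328 + 11481) - 7147) - 24673)*(9015 - 40579) = ((19809 - 7147) - 24673)*(-31564) = (12662 - 24673)*(-31564) = -12011*(-31564) = 379115204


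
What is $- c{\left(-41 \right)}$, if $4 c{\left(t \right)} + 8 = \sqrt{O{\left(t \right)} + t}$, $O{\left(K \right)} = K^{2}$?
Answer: $2 - \frac{\sqrt{410}}{2} \approx -8.1242$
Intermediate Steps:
$c{\left(t \right)} = -2 + \frac{\sqrt{t + t^{2}}}{4}$ ($c{\left(t \right)} = -2 + \frac{\sqrt{t^{2} + t}}{4} = -2 + \frac{\sqrt{t + t^{2}}}{4}$)
$- c{\left(-41 \right)} = - (-2 + \frac{\sqrt{- 41 \left(1 - 41\right)}}{4}) = - (-2 + \frac{\sqrt{\left(-41\right) \left(-40\right)}}{4}) = - (-2 + \frac{\sqrt{1640}}{4}) = - (-2 + \frac{2 \sqrt{410}}{4}) = - (-2 + \frac{\sqrt{410}}{2}) = 2 - \frac{\sqrt{410}}{2}$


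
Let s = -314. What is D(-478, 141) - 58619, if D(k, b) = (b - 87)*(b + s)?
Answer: -67961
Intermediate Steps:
D(k, b) = (-314 + b)*(-87 + b) (D(k, b) = (b - 87)*(b - 314) = (-87 + b)*(-314 + b) = (-314 + b)*(-87 + b))
D(-478, 141) - 58619 = (27318 + 141² - 401*141) - 58619 = (27318 + 19881 - 56541) - 58619 = -9342 - 58619 = -67961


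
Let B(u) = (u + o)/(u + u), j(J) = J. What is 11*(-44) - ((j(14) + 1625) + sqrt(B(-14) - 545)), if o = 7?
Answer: -2123 - I*sqrt(2179)/2 ≈ -2123.0 - 23.34*I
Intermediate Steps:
B(u) = (7 + u)/(2*u) (B(u) = (u + 7)/(u + u) = (7 + u)/((2*u)) = (7 + u)*(1/(2*u)) = (7 + u)/(2*u))
11*(-44) - ((j(14) + 1625) + sqrt(B(-14) - 545)) = 11*(-44) - ((14 + 1625) + sqrt((1/2)*(7 - 14)/(-14) - 545)) = -484 - (1639 + sqrt((1/2)*(-1/14)*(-7) - 545)) = -484 - (1639 + sqrt(1/4 - 545)) = -484 - (1639 + sqrt(-2179/4)) = -484 - (1639 + I*sqrt(2179)/2) = -484 + (-1639 - I*sqrt(2179)/2) = -2123 - I*sqrt(2179)/2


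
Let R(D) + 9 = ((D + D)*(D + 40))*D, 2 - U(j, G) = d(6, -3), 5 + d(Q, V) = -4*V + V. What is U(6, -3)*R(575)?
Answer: -813337482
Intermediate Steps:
d(Q, V) = -5 - 3*V (d(Q, V) = -5 + (-4*V + V) = -5 - 3*V)
U(j, G) = -2 (U(j, G) = 2 - (-5 - 3*(-3)) = 2 - (-5 + 9) = 2 - 1*4 = 2 - 4 = -2)
R(D) = -9 + 2*D²*(40 + D) (R(D) = -9 + ((D + D)*(D + 40))*D = -9 + ((2*D)*(40 + D))*D = -9 + (2*D*(40 + D))*D = -9 + 2*D²*(40 + D))
U(6, -3)*R(575) = -2*(-9 + 2*575³ + 80*575²) = -2*(-9 + 2*190109375 + 80*330625) = -2*(-9 + 380218750 + 26450000) = -2*406668741 = -813337482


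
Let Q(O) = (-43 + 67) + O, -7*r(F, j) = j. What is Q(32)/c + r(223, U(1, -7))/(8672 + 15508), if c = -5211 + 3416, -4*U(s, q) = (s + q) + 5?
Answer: -7583207/243057360 ≈ -0.031199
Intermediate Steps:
U(s, q) = -5/4 - q/4 - s/4 (U(s, q) = -((s + q) + 5)/4 = -((q + s) + 5)/4 = -(5 + q + s)/4 = -5/4 - q/4 - s/4)
r(F, j) = -j/7
Q(O) = 24 + O
c = -1795
Q(32)/c + r(223, U(1, -7))/(8672 + 15508) = (24 + 32)/(-1795) + (-(-5/4 - 1/4*(-7) - 1/4*1)/7)/(8672 + 15508) = 56*(-1/1795) - (-5/4 + 7/4 - 1/4)/7/24180 = -56/1795 - 1/7*1/4*(1/24180) = -56/1795 - 1/28*1/24180 = -56/1795 - 1/677040 = -7583207/243057360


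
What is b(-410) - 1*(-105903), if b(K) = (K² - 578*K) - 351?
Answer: 510632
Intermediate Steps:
b(K) = -351 + K² - 578*K
b(-410) - 1*(-105903) = (-351 + (-410)² - 578*(-410)) - 1*(-105903) = (-351 + 168100 + 236980) + 105903 = 404729 + 105903 = 510632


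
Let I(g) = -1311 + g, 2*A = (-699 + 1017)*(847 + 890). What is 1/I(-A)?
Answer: -1/277494 ≈ -3.6037e-6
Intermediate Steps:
A = 276183 (A = ((-699 + 1017)*(847 + 890))/2 = (318*1737)/2 = (½)*552366 = 276183)
1/I(-A) = 1/(-1311 - 1*276183) = 1/(-1311 - 276183) = 1/(-277494) = -1/277494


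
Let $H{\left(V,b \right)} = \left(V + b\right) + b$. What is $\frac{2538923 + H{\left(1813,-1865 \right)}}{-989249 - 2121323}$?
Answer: $- \frac{1268503}{1555286} \approx -0.81561$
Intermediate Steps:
$H{\left(V,b \right)} = V + 2 b$
$\frac{2538923 + H{\left(1813,-1865 \right)}}{-989249 - 2121323} = \frac{2538923 + \left(1813 + 2 \left(-1865\right)\right)}{-989249 - 2121323} = \frac{2538923 + \left(1813 - 3730\right)}{-3110572} = \left(2538923 - 1917\right) \left(- \frac{1}{3110572}\right) = 2537006 \left(- \frac{1}{3110572}\right) = - \frac{1268503}{1555286}$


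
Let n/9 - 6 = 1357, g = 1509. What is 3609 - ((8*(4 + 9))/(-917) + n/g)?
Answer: 1660957558/461251 ≈ 3601.0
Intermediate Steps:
n = 12267 (n = 54 + 9*1357 = 54 + 12213 = 12267)
3609 - ((8*(4 + 9))/(-917) + n/g) = 3609 - ((8*(4 + 9))/(-917) + 12267/1509) = 3609 - ((8*13)*(-1/917) + 12267*(1/1509)) = 3609 - (104*(-1/917) + 4089/503) = 3609 - (-104/917 + 4089/503) = 3609 - 1*3697301/461251 = 3609 - 3697301/461251 = 1660957558/461251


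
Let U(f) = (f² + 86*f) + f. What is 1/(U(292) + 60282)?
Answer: 1/170950 ≈ 5.8497e-6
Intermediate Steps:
U(f) = f² + 87*f
1/(U(292) + 60282) = 1/(292*(87 + 292) + 60282) = 1/(292*379 + 60282) = 1/(110668 + 60282) = 1/170950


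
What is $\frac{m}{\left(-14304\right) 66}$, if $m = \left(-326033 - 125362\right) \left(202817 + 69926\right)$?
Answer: $\frac{13679425165}{104896} \approx 1.3041 \cdot 10^{5}$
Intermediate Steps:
$m = -123114826485$ ($m = \left(-451395\right) 272743 = -123114826485$)
$\frac{m}{\left(-14304\right) 66} = - \frac{123114826485}{\left(-14304\right) 66} = - \frac{123114826485}{-944064} = \left(-123114826485\right) \left(- \frac{1}{944064}\right) = \frac{13679425165}{104896}$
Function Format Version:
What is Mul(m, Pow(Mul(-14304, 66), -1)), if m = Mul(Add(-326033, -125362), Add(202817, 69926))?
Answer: Rational(13679425165, 104896) ≈ 1.3041e+5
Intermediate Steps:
m = -123114826485 (m = Mul(-451395, 272743) = -123114826485)
Mul(m, Pow(Mul(-14304, 66), -1)) = Mul(-123114826485, Pow(Mul(-14304, 66), -1)) = Mul(-123114826485, Pow(-944064, -1)) = Mul(-123114826485, Rational(-1, 944064)) = Rational(13679425165, 104896)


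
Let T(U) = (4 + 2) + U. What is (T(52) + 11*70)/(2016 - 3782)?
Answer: -414/883 ≈ -0.46886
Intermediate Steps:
T(U) = 6 + U
(T(52) + 11*70)/(2016 - 3782) = ((6 + 52) + 11*70)/(2016 - 3782) = (58 + 770)/(-1766) = 828*(-1/1766) = -414/883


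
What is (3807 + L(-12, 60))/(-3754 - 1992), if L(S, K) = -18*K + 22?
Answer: -2749/5746 ≈ -0.47842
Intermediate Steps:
L(S, K) = 22 - 18*K
(3807 + L(-12, 60))/(-3754 - 1992) = (3807 + (22 - 18*60))/(-3754 - 1992) = (3807 + (22 - 1080))/(-5746) = (3807 - 1058)*(-1/5746) = 2749*(-1/5746) = -2749/5746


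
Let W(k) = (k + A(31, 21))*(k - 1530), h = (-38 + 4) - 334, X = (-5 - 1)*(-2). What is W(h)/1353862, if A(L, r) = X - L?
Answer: 367263/676931 ≈ 0.54254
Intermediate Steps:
X = 12 (X = -6*(-2) = 12)
A(L, r) = 12 - L
h = -368 (h = -34 - 334 = -368)
W(k) = (-1530 + k)*(-19 + k) (W(k) = (k + (12 - 1*31))*(k - 1530) = (k + (12 - 31))*(-1530 + k) = (k - 19)*(-1530 + k) = (-19 + k)*(-1530 + k) = (-1530 + k)*(-19 + k))
W(h)/1353862 = (29070 + (-368)² - 1549*(-368))/1353862 = (29070 + 135424 + 570032)*(1/1353862) = 734526*(1/1353862) = 367263/676931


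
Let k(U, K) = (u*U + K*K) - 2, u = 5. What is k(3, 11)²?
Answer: 17956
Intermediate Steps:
k(U, K) = -2 + K² + 5*U (k(U, K) = (5*U + K*K) - 2 = (5*U + K²) - 2 = (K² + 5*U) - 2 = -2 + K² + 5*U)
k(3, 11)² = (-2 + 11² + 5*3)² = (-2 + 121 + 15)² = 134² = 17956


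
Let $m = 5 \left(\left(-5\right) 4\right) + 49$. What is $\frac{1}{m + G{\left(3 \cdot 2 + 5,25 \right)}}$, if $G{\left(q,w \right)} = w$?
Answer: $- \frac{1}{26} \approx -0.038462$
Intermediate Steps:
$m = -51$ ($m = 5 \left(-20\right) + 49 = -100 + 49 = -51$)
$\frac{1}{m + G{\left(3 \cdot 2 + 5,25 \right)}} = \frac{1}{-51 + 25} = \frac{1}{-26} = - \frac{1}{26}$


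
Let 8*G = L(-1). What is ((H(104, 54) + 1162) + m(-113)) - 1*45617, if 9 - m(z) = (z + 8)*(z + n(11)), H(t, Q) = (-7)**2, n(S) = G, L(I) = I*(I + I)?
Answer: -224943/4 ≈ -56236.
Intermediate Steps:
L(I) = 2*I**2 (L(I) = I*(2*I) = 2*I**2)
G = 1/4 (G = (2*(-1)**2)/8 = (2*1)/8 = (1/8)*2 = 1/4 ≈ 0.25000)
n(S) = 1/4
H(t, Q) = 49
m(z) = 9 - (8 + z)*(1/4 + z) (m(z) = 9 - (z + 8)*(z + 1/4) = 9 - (8 + z)*(1/4 + z))
((H(104, 54) + 1162) + m(-113)) - 1*45617 = ((49 + 1162) + (7 - 1*(-113)**2 - 33/4*(-113))) - 1*45617 = (1211 + (7 - 1*12769 + 3729/4)) - 45617 = (1211 + (7 - 12769 + 3729/4)) - 45617 = (1211 - 47319/4) - 45617 = -42475/4 - 45617 = -224943/4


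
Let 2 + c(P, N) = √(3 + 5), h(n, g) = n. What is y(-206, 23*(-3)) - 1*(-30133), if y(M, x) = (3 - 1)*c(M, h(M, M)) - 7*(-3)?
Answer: 30150 + 4*√2 ≈ 30156.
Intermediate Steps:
c(P, N) = -2 + 2*√2 (c(P, N) = -2 + √(3 + 5) = -2 + √8 = -2 + 2*√2)
y(M, x) = 17 + 4*√2 (y(M, x) = (3 - 1)*(-2 + 2*√2) - 7*(-3) = 2*(-2 + 2*√2) + 21 = (-4 + 4*√2) + 21 = 17 + 4*√2)
y(-206, 23*(-3)) - 1*(-30133) = (17 + 4*√2) - 1*(-30133) = (17 + 4*√2) + 30133 = 30150 + 4*√2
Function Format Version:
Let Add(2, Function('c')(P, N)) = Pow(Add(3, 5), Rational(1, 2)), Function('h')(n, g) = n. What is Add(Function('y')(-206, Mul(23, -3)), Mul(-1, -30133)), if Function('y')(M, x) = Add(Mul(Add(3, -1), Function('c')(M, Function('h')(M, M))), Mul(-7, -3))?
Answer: Add(30150, Mul(4, Pow(2, Rational(1, 2)))) ≈ 30156.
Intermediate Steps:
Function('c')(P, N) = Add(-2, Mul(2, Pow(2, Rational(1, 2)))) (Function('c')(P, N) = Add(-2, Pow(Add(3, 5), Rational(1, 2))) = Add(-2, Pow(8, Rational(1, 2))) = Add(-2, Mul(2, Pow(2, Rational(1, 2)))))
Function('y')(M, x) = Add(17, Mul(4, Pow(2, Rational(1, 2)))) (Function('y')(M, x) = Add(Mul(Add(3, -1), Add(-2, Mul(2, Pow(2, Rational(1, 2))))), Mul(-7, -3)) = Add(Mul(2, Add(-2, Mul(2, Pow(2, Rational(1, 2))))), 21) = Add(Add(-4, Mul(4, Pow(2, Rational(1, 2)))), 21) = Add(17, Mul(4, Pow(2, Rational(1, 2)))))
Add(Function('y')(-206, Mul(23, -3)), Mul(-1, -30133)) = Add(Add(17, Mul(4, Pow(2, Rational(1, 2)))), Mul(-1, -30133)) = Add(Add(17, Mul(4, Pow(2, Rational(1, 2)))), 30133) = Add(30150, Mul(4, Pow(2, Rational(1, 2))))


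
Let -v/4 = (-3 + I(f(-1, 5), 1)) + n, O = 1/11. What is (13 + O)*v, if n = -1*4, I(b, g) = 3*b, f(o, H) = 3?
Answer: -1152/11 ≈ -104.73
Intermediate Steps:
n = -4
O = 1/11 ≈ 0.090909
v = -8 (v = -4*((-3 + 3*3) - 4) = -4*((-3 + 9) - 4) = -4*(6 - 4) = -4*2 = -8)
(13 + O)*v = (13 + 1/11)*(-8) = (144/11)*(-8) = -1152/11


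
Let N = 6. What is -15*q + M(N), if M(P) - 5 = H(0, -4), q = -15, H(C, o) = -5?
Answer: 225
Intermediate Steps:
M(P) = 0 (M(P) = 5 - 5 = 0)
-15*q + M(N) = -15*(-15) + 0 = 225 + 0 = 225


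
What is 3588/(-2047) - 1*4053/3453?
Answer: -299795/102439 ≈ -2.9266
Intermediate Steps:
3588/(-2047) - 1*4053/3453 = 3588*(-1/2047) - 4053*1/3453 = -156/89 - 1351/1151 = -299795/102439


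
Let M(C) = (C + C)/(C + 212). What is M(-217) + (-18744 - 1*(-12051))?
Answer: -33031/5 ≈ -6606.2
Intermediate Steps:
M(C) = 2*C/(212 + C) (M(C) = (2*C)/(212 + C) = 2*C/(212 + C))
M(-217) + (-18744 - 1*(-12051)) = 2*(-217)/(212 - 217) + (-18744 - 1*(-12051)) = 2*(-217)/(-5) + (-18744 + 12051) = 2*(-217)*(-1/5) - 6693 = 434/5 - 6693 = -33031/5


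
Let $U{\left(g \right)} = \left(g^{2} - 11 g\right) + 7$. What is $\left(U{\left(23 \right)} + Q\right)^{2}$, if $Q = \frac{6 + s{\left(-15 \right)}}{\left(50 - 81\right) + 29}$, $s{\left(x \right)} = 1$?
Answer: $\frac{312481}{4} \approx 78120.0$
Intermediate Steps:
$Q = - \frac{7}{2}$ ($Q = \frac{6 + 1}{\left(50 - 81\right) + 29} = \frac{7}{-31 + 29} = \frac{7}{-2} = 7 \left(- \frac{1}{2}\right) = - \frac{7}{2} \approx -3.5$)
$U{\left(g \right)} = 7 + g^{2} - 11 g$
$\left(U{\left(23 \right)} + Q\right)^{2} = \left(\left(7 + 23^{2} - 253\right) - \frac{7}{2}\right)^{2} = \left(\left(7 + 529 - 253\right) - \frac{7}{2}\right)^{2} = \left(283 - \frac{7}{2}\right)^{2} = \left(\frac{559}{2}\right)^{2} = \frac{312481}{4}$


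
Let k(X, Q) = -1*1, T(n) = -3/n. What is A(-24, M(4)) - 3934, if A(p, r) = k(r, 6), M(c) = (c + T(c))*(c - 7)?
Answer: -3935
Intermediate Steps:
k(X, Q) = -1
M(c) = (-7 + c)*(c - 3/c) (M(c) = (c - 3/c)*(c - 7) = (c - 3/c)*(-7 + c) = (-7 + c)*(c - 3/c))
A(p, r) = -1
A(-24, M(4)) - 3934 = -1 - 3934 = -3935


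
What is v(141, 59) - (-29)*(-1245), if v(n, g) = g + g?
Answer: -35987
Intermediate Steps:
v(n, g) = 2*g
v(141, 59) - (-29)*(-1245) = 2*59 - (-29)*(-1245) = 118 - 1*36105 = 118 - 36105 = -35987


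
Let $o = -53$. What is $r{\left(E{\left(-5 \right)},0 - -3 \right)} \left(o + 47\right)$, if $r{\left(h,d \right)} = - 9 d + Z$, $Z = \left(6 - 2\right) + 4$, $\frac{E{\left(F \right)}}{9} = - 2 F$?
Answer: $114$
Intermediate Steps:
$E{\left(F \right)} = - 18 F$ ($E{\left(F \right)} = 9 \left(- 2 F\right) = - 18 F$)
$Z = 8$ ($Z = 4 + 4 = 8$)
$r{\left(h,d \right)} = 8 - 9 d$ ($r{\left(h,d \right)} = - 9 d + 8 = 8 - 9 d$)
$r{\left(E{\left(-5 \right)},0 - -3 \right)} \left(o + 47\right) = \left(8 - 9 \left(0 - -3\right)\right) \left(-53 + 47\right) = \left(8 - 9 \left(0 + 3\right)\right) \left(-6\right) = \left(8 - 27\right) \left(-6\right) = \left(-19\right) \left(-6\right) = 114$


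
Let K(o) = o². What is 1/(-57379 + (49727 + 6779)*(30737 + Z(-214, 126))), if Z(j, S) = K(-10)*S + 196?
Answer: 1/2459818319 ≈ 4.0653e-10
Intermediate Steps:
Z(j, S) = 196 + 100*S (Z(j, S) = (-10)²*S + 196 = 100*S + 196 = 196 + 100*S)
1/(-57379 + (49727 + 6779)*(30737 + Z(-214, 126))) = 1/(-57379 + (49727 + 6779)*(30737 + (196 + 100*126))) = 1/(-57379 + 56506*(30737 + (196 + 12600))) = 1/(-57379 + 56506*(30737 + 12796)) = 1/(-57379 + 56506*43533) = 1/(-57379 + 2459875698) = 1/2459818319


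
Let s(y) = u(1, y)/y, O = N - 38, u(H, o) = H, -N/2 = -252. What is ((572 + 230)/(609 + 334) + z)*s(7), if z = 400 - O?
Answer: -61436/6601 ≈ -9.3071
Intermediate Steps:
N = 504 (N = -2*(-252) = 504)
O = 466 (O = 504 - 38 = 466)
s(y) = 1/y
z = -66 (z = 400 - 1*466 = 400 - 466 = -66)
((572 + 230)/(609 + 334) + z)*s(7) = ((572 + 230)/(609 + 334) - 66)/7 = (802/943 - 66)*(1/7) = -61436/943*1/7 = -61436/6601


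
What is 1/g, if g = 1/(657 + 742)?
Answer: 1399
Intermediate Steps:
g = 1/1399 ≈ 0.00071480
1/g = 1/(1/1399) = 1399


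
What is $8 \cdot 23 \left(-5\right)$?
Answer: $-920$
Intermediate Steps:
$8 \cdot 23 \left(-5\right) = 184 \left(-5\right) = -920$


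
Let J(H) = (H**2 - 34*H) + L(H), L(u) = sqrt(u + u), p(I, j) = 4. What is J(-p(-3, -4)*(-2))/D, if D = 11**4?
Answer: -204/14641 ≈ -0.013933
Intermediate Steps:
L(u) = sqrt(2)*sqrt(u) (L(u) = sqrt(2*u) = sqrt(2)*sqrt(u))
J(H) = H**2 - 34*H + sqrt(2)*sqrt(H) (J(H) = (H**2 - 34*H) + sqrt(2)*sqrt(H) = H**2 - 34*H + sqrt(2)*sqrt(H))
D = 14641
J(-p(-3, -4)*(-2))/D = ((-1*4*(-2))**2 - 34*(-1*4)*(-2) + sqrt(2)*sqrt(-1*4*(-2)))/14641 = ((-4*(-2))**2 - (-136)*(-2) + sqrt(2)*sqrt(-4*(-2)))*(1/14641) = (8**2 - 34*8 + sqrt(2)*sqrt(8))*(1/14641) = (64 - 272 + sqrt(2)*(2*sqrt(2)))*(1/14641) = (64 - 272 + 4)*(1/14641) = -204*1/14641 = -204/14641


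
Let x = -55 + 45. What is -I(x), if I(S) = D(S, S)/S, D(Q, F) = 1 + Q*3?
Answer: -29/10 ≈ -2.9000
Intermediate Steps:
D(Q, F) = 1 + 3*Q
x = -10
I(S) = (1 + 3*S)/S
-I(x) = -(3 + 1/(-10)) = -(3 - 1/10) = -1*29/10 = -29/10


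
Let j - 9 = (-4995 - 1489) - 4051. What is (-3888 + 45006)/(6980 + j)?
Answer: -6853/591 ≈ -11.596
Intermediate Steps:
j = -10526 (j = 9 + ((-4995 - 1489) - 4051) = 9 + (-6484 - 4051) = 9 - 10535 = -10526)
(-3888 + 45006)/(6980 + j) = (-3888 + 45006)/(6980 - 10526) = 41118/(-3546) = 41118*(-1/3546) = -6853/591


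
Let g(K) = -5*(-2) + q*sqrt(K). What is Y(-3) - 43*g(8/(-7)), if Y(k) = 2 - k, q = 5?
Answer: -425 - 430*I*sqrt(14)/7 ≈ -425.0 - 229.84*I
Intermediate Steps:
g(K) = 10 + 5*sqrt(K) (g(K) = -5*(-2) + 5*sqrt(K) = 10 + 5*sqrt(K))
Y(-3) - 43*g(8/(-7)) = (2 - 1*(-3)) - 43*(10 + 5*sqrt(8/(-7))) = (2 + 3) - 43*(10 + 5*sqrt(8*(-1/7))) = 5 - 43*(10 + 5*sqrt(-8/7)) = 5 - 43*(10 + 5*(2*I*sqrt(14)/7)) = 5 - 43*(10 + 10*I*sqrt(14)/7) = 5 + (-430 - 430*I*sqrt(14)/7) = -425 - 430*I*sqrt(14)/7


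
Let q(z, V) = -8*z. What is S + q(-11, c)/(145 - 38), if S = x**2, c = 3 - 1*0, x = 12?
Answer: 15496/107 ≈ 144.82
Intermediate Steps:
c = 3 (c = 3 + 0 = 3)
S = 144 (S = 12**2 = 144)
S + q(-11, c)/(145 - 38) = 144 + (-8*(-11))/(145 - 38) = 144 + 88/107 = 15496/107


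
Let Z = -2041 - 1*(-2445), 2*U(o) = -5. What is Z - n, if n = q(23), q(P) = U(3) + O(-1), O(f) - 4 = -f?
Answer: 803/2 ≈ 401.50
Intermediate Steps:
O(f) = 4 - f
U(o) = -5/2 (U(o) = (½)*(-5) = -5/2)
Z = 404 (Z = -2041 + 2445 = 404)
q(P) = 5/2 (q(P) = -5/2 + (4 - 1*(-1)) = -5/2 + (4 + 1) = -5/2 + 5 = 5/2)
n = 5/2 ≈ 2.5000
Z - n = 404 - 1*5/2 = 404 - 5/2 = 803/2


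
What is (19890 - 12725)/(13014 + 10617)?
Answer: 7165/23631 ≈ 0.30320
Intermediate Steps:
(19890 - 12725)/(13014 + 10617) = 7165/23631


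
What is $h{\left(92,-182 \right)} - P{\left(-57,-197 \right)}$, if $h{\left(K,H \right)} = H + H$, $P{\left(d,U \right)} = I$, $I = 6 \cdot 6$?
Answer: $-400$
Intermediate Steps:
$I = 36$
$P{\left(d,U \right)} = 36$
$h{\left(K,H \right)} = 2 H$
$h{\left(92,-182 \right)} - P{\left(-57,-197 \right)} = 2 \left(-182\right) - 36 = -364 - 36 = -400$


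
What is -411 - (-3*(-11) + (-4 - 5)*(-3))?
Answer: -471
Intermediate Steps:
-411 - (-3*(-11) + (-4 - 5)*(-3)) = -411 - (33 - 9*(-3)) = -411 - (33 + 27) = -411 - 1*60 = -411 - 60 = -471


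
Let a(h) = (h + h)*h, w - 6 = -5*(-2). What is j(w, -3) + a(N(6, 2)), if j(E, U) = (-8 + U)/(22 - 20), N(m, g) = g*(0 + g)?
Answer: 53/2 ≈ 26.500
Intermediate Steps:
w = 16 (w = 6 - 5*(-2) = 6 + 10 = 16)
N(m, g) = g² (N(m, g) = g*g = g²)
a(h) = 2*h² (a(h) = (2*h)*h = 2*h²)
j(E, U) = -4 + U/2 (j(E, U) = (-8 + U)/2 = (-8 + U)*(½) = -4 + U/2)
j(w, -3) + a(N(6, 2)) = (-4 + (½)*(-3)) + 2*(2²)² = (-4 - 3/2) + 2*4² = -11/2 + 2*16 = -11/2 + 32 = 53/2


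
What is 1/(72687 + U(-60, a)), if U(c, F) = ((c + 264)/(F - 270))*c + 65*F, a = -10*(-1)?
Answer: 13/953993 ≈ 1.3627e-5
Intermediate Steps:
a = 10
U(c, F) = 65*F + c*(264 + c)/(-270 + F) (U(c, F) = ((264 + c)/(-270 + F))*c + 65*F = c*(264 + c)/(-270 + F) + 65*F = 65*F + c*(264 + c)/(-270 + F))
1/(72687 + U(-60, a)) = 1/(72687 + ((-60)² - 17550*10 + 65*10² + 264*(-60))/(-270 + 10)) = 1/(72687 + (3600 - 175500 + 65*100 - 15840)/(-260)) = 1/(72687 - (3600 - 175500 + 6500 - 15840)/260) = 1/(72687 - 1/260*(-181240)) = 1/(72687 + 9062/13) = 1/(953993/13) = 13/953993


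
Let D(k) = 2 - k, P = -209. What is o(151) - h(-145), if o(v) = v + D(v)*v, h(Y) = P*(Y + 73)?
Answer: -37396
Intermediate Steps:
h(Y) = -15257 - 209*Y (h(Y) = -209*(Y + 73) = -209*(73 + Y) = -15257 - 209*Y)
o(v) = v + v*(2 - v) (o(v) = v + (2 - v)*v = v + v*(2 - v))
o(151) - h(-145) = 151*(3 - 1*151) - (-15257 - 209*(-145)) = 151*(3 - 151) - (-15257 + 30305) = 151*(-148) - 1*15048 = -22348 - 15048 = -37396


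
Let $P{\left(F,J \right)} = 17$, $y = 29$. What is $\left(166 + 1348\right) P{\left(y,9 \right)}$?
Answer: $25738$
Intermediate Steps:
$\left(166 + 1348\right) P{\left(y,9 \right)} = \left(166 + 1348\right) 17 = 1514 \cdot 17 = 25738$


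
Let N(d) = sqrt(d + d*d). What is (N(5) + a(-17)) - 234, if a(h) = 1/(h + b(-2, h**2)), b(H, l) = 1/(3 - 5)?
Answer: -8192/35 + sqrt(30) ≈ -228.58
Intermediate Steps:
N(d) = sqrt(d + d**2)
b(H, l) = -1/2 (b(H, l) = 1/(-2) = -1/2)
a(h) = 1/(-1/2 + h) (a(h) = 1/(h - 1/2) = 1/(-1/2 + h))
(N(5) + a(-17)) - 234 = (sqrt(5*(1 + 5)) + 2/(-1 + 2*(-17))) - 234 = (sqrt(5*6) + 2/(-1 - 34)) - 234 = (sqrt(30) + 2/(-35)) - 234 = (sqrt(30) + 2*(-1/35)) - 234 = (sqrt(30) - 2/35) - 234 = (-2/35 + sqrt(30)) - 234 = -8192/35 + sqrt(30)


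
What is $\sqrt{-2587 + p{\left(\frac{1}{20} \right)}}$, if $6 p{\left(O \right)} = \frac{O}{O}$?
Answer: $\frac{i \sqrt{93126}}{6} \approx 50.861 i$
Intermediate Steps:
$p{\left(O \right)} = \frac{1}{6}$ ($p{\left(O \right)} = \frac{O \frac{1}{O}}{6} = \frac{1}{6} \cdot 1 = \frac{1}{6}$)
$\sqrt{-2587 + p{\left(\frac{1}{20} \right)}} = \sqrt{-2587 + \frac{1}{6}} = \sqrt{- \frac{15521}{6}} = \frac{i \sqrt{93126}}{6}$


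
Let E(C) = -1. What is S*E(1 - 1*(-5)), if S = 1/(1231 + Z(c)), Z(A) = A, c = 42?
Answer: -1/1273 ≈ -0.00078555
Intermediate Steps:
S = 1/1273 (S = 1/(1231 + 42) = 1/1273 ≈ 0.00078555)
S*E(1 - 1*(-5)) = (1/1273)*(-1) = -1/1273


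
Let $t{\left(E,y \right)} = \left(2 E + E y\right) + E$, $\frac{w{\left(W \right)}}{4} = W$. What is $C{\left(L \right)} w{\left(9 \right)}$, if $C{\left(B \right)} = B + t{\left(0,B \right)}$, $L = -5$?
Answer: $-180$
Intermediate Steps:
$w{\left(W \right)} = 4 W$
$t{\left(E,y \right)} = 3 E + E y$
$C{\left(B \right)} = B$ ($C{\left(B \right)} = B + 0 \left(3 + B\right) = B + 0 = B$)
$C{\left(L \right)} w{\left(9 \right)} = - 5 \cdot 4 \cdot 9 = \left(-5\right) 36 = -180$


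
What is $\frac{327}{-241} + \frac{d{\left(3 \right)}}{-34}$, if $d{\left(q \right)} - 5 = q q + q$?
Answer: $- \frac{895}{482} \approx -1.8568$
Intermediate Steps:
$d{\left(q \right)} = 5 + q + q^{2}$ ($d{\left(q \right)} = 5 + \left(q q + q\right) = 5 + \left(q^{2} + q\right) = 5 + \left(q + q^{2}\right) = 5 + q + q^{2}$)
$\frac{327}{-241} + \frac{d{\left(3 \right)}}{-34} = \frac{327}{-241} + \frac{5 + 3 + 3^{2}}{-34} = 327 \left(- \frac{1}{241}\right) + \left(5 + 3 + 9\right) \left(- \frac{1}{34}\right) = - \frac{327}{241} + 17 \left(- \frac{1}{34}\right) = - \frac{327}{241} - \frac{1}{2} = - \frac{895}{482}$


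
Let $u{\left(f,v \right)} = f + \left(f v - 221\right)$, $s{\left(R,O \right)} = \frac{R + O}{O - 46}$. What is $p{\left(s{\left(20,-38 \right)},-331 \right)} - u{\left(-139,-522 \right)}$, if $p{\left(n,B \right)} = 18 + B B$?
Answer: $37381$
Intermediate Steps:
$s{\left(R,O \right)} = \frac{O + R}{-46 + O}$
$p{\left(n,B \right)} = 18 + B^{2}$
$u{\left(f,v \right)} = -221 + f + f v$ ($u{\left(f,v \right)} = f + \left(-221 + f v\right) = -221 + f + f v$)
$p{\left(s{\left(20,-38 \right)},-331 \right)} - u{\left(-139,-522 \right)} = \left(18 + \left(-331\right)^{2}\right) - \left(-221 - 139 - -72558\right) = \left(18 + 109561\right) - \left(-221 - 139 + 72558\right) = 109579 - 72198 = 37381$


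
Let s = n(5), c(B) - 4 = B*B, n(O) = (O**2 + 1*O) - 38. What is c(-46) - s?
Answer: 2128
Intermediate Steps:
n(O) = -38 + O + O**2 (n(O) = (O**2 + O) - 38 = (O + O**2) - 38 = -38 + O + O**2)
c(B) = 4 + B**2 (c(B) = 4 + B*B = 4 + B**2)
s = -8 (s = -38 + 5 + 5**2 = -38 + 5 + 25 = -8)
c(-46) - s = (4 + (-46)**2) - 1*(-8) = (4 + 2116) + 8 = 2120 + 8 = 2128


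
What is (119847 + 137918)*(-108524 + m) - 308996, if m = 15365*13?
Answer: 23513272069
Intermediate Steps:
m = 199745
(119847 + 137918)*(-108524 + m) - 308996 = (119847 + 137918)*(-108524 + 199745) - 308996 = 257765*91221 - 308996 = 23513581065 - 308996 = 23513272069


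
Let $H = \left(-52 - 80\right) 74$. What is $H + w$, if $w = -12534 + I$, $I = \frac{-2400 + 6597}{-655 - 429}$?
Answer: $- \frac{24179565}{1084} \approx -22306.0$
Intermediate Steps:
$I = - \frac{4197}{1084}$ ($I = \frac{4197}{-1084} = 4197 \left(- \frac{1}{1084}\right) = - \frac{4197}{1084} \approx -3.8718$)
$H = -9768$ ($H = \left(-52 - 80\right) 74 = \left(-132\right) 74 = -9768$)
$w = - \frac{13591053}{1084}$ ($w = -12534 - \frac{4197}{1084} = - \frac{13591053}{1084} \approx -12538.0$)
$H + w = -9768 - \frac{13591053}{1084} = - \frac{24179565}{1084}$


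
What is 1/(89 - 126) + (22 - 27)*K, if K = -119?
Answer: 22014/37 ≈ 594.97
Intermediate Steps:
1/(89 - 126) + (22 - 27)*K = 1/(89 - 126) + (22 - 27)*(-119) = 1/(-37) - 5*(-119) = -1/37 + 595 = 22014/37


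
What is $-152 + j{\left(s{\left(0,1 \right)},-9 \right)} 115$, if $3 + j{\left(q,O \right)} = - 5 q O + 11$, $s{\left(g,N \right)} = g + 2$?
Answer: $11118$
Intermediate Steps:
$s{\left(g,N \right)} = 2 + g$
$j{\left(q,O \right)} = 8 - 5 O q$ ($j{\left(q,O \right)} = -3 + \left(- 5 q O + 11\right) = -3 - \left(-11 + 5 O q\right) = 8 - 5 O q$)
$-152 + j{\left(s{\left(0,1 \right)},-9 \right)} 115 = -152 + \left(8 - - 45 \left(2 + 0\right)\right) 115 = -152 + \left(8 - \left(-45\right) 2\right) 115 = -152 + \left(8 + 90\right) 115 = -152 + 98 \cdot 115 = -152 + 11270 = 11118$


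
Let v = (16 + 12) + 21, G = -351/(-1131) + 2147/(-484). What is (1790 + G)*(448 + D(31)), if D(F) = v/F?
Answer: 31759297311/39556 ≈ 8.0289e+5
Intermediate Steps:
G = -57907/14036 (G = -351*(-1/1131) + 2147*(-1/484) = 9/29 - 2147/484 = -57907/14036 ≈ -4.1256)
v = 49 (v = 28 + 21 = 49)
D(F) = 49/F
(1790 + G)*(448 + D(31)) = (1790 - 57907/14036)*(448 + 49/31) = 25066533*(448 + 49*(1/31))/14036 = 25066533*(448 + 49/31)/14036 = (25066533/14036)*(13937/31) = 31759297311/39556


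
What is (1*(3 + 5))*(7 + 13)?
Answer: 160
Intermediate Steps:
(1*(3 + 5))*(7 + 13) = (1*8)*20 = 8*20 = 160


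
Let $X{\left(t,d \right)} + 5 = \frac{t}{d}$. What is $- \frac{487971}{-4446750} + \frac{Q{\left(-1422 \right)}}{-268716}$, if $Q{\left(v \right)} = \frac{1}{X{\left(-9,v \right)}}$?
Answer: $\frac{7997743739}{72880817625} \approx 0.10974$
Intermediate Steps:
$X{\left(t,d \right)} = -5 + \frac{t}{d}$
$Q{\left(v \right)} = \frac{1}{-5 - \frac{9}{v}}$
$- \frac{487971}{-4446750} + \frac{Q{\left(-1422 \right)}}{-268716} = - \frac{487971}{-4446750} + \frac{\left(-1\right) \left(-1422\right) \frac{1}{9 + 5 \left(-1422\right)}}{-268716} = \left(-487971\right) \left(- \frac{1}{4446750}\right) + \left(-1\right) \left(-1422\right) \frac{1}{9 - 7110} \left(- \frac{1}{268716}\right) = \frac{14787}{134750} + \left(-1\right) \left(-1422\right) \frac{1}{-7101} \left(- \frac{1}{268716}\right) = \frac{14787}{134750} + \left(-1\right) \left(-1422\right) \left(- \frac{1}{7101}\right) \left(- \frac{1}{268716}\right) = \frac{14787}{134750} - - \frac{79}{106008462} = \frac{14787}{134750} + \frac{79}{106008462} = \frac{7997743739}{72880817625}$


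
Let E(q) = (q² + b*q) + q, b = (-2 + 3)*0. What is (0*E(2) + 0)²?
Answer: 0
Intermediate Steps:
b = 0 (b = 1*0 = 0)
E(q) = q + q² (E(q) = (q² + 0*q) + q = (q² + 0) + q = q² + q = q + q²)
(0*E(2) + 0)² = (0*(2*(1 + 2)) + 0)² = (0*(2*3) + 0)² = (0*6 + 0)² = (0 + 0)² = 0² = 0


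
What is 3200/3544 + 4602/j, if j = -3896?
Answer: -240143/862964 ≈ -0.27828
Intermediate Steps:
3200/3544 + 4602/j = 3200/3544 + 4602/(-3896) = 3200*(1/3544) + 4602*(-1/3896) = 400/443 - 2301/1948 = -240143/862964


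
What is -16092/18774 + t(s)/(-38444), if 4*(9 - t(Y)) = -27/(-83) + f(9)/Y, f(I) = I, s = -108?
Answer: -131316383/153160896 ≈ -0.85738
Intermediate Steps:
t(Y) = 2961/332 - 9/(4*Y) (t(Y) = 9 - (-27/(-83) + 9/Y)/4 = 9 - (-27*(-1/83) + 9/Y)/4 = 9 - (27/83 + 9/Y)/4 = 9 + (-27/332 - 9/(4*Y)) = 2961/332 - 9/(4*Y))
-16092/18774 + t(s)/(-38444) = -16092/18774 + ((9/332)*(-83 + 329*(-108))/(-108))/(-38444) = -16092*1/18774 + ((9/332)*(-1/108)*(-83 - 35532))*(-1/38444) = -6/7 + ((9/332)*(-1/108)*(-35615))*(-1/38444) = -6/7 + (35615/3984)*(-1/38444) = -6/7 - 35615/153160896 = -131316383/153160896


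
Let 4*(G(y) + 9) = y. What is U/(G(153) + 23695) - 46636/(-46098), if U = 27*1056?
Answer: 440136418/198843723 ≈ 2.2135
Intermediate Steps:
G(y) = -9 + y/4
U = 28512
U/(G(153) + 23695) - 46636/(-46098) = 28512/((-9 + (1/4)*153) + 23695) - 46636/(-46098) = 28512/((-9 + 153/4) + 23695) - 46636*(-1/46098) = 28512/(117/4 + 23695) + 23318/23049 = 28512/(94897/4) + 23318/23049 = 28512*(4/94897) + 23318/23049 = 10368/8627 + 23318/23049 = 440136418/198843723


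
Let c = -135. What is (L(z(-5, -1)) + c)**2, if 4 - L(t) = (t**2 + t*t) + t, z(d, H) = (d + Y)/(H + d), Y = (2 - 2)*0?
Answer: 1437601/81 ≈ 17748.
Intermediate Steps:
Y = 0 (Y = 0*0 = 0)
z(d, H) = d/(H + d) (z(d, H) = (d + 0)/(H + d) = d/(H + d))
L(t) = 4 - t - 2*t**2 (L(t) = 4 - ((t**2 + t*t) + t) = 4 - ((t**2 + t**2) + t) = 4 - (2*t**2 + t) = 4 - (t + 2*t**2) = 4 + (-t - 2*t**2) = 4 - t - 2*t**2)
(L(z(-5, -1)) + c)**2 = ((4 - (-5)/(-1 - 5) - 2*25/(-1 - 5)**2) - 135)**2 = ((4 - (-5)/(-6) - 2*(-5/(-6))**2) - 135)**2 = ((4 - (-5)*(-1)/6 - 2*(-5*(-1/6))**2) - 135)**2 = ((4 - 1*5/6 - 2*(5/6)**2) - 135)**2 = ((4 - 5/6 - 2*25/36) - 135)**2 = ((4 - 5/6 - 25/18) - 135)**2 = (16/9 - 135)**2 = (-1199/9)**2 = 1437601/81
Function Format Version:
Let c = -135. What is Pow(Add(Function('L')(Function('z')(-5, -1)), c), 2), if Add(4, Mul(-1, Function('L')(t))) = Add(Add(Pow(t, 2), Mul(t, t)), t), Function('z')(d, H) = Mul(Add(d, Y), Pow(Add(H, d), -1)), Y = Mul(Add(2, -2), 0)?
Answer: Rational(1437601, 81) ≈ 17748.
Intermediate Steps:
Y = 0 (Y = Mul(0, 0) = 0)
Function('z')(d, H) = Mul(d, Pow(Add(H, d), -1)) (Function('z')(d, H) = Mul(Add(d, 0), Pow(Add(H, d), -1)) = Mul(d, Pow(Add(H, d), -1)))
Function('L')(t) = Add(4, Mul(-1, t), Mul(-2, Pow(t, 2))) (Function('L')(t) = Add(4, Mul(-1, Add(Add(Pow(t, 2), Mul(t, t)), t))) = Add(4, Mul(-1, Add(Add(Pow(t, 2), Pow(t, 2)), t))) = Add(4, Mul(-1, Add(Mul(2, Pow(t, 2)), t))) = Add(4, Mul(-1, Add(t, Mul(2, Pow(t, 2))))) = Add(4, Add(Mul(-1, t), Mul(-2, Pow(t, 2)))) = Add(4, Mul(-1, t), Mul(-2, Pow(t, 2))))
Pow(Add(Function('L')(Function('z')(-5, -1)), c), 2) = Pow(Add(Add(4, Mul(-1, Mul(-5, Pow(Add(-1, -5), -1))), Mul(-2, Pow(Mul(-5, Pow(Add(-1, -5), -1)), 2))), -135), 2) = Pow(Add(Add(4, Mul(-1, Mul(-5, Pow(-6, -1))), Mul(-2, Pow(Mul(-5, Pow(-6, -1)), 2))), -135), 2) = Pow(Add(Add(4, Mul(-1, Mul(-5, Rational(-1, 6))), Mul(-2, Pow(Mul(-5, Rational(-1, 6)), 2))), -135), 2) = Pow(Add(Add(4, Mul(-1, Rational(5, 6)), Mul(-2, Pow(Rational(5, 6), 2))), -135), 2) = Pow(Add(Add(4, Rational(-5, 6), Mul(-2, Rational(25, 36))), -135), 2) = Pow(Add(Add(4, Rational(-5, 6), Rational(-25, 18)), -135), 2) = Pow(Add(Rational(16, 9), -135), 2) = Pow(Rational(-1199, 9), 2) = Rational(1437601, 81)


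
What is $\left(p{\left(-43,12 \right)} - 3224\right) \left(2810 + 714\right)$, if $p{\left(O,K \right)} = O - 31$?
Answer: $-11622152$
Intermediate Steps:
$p{\left(O,K \right)} = -31 + O$
$\left(p{\left(-43,12 \right)} - 3224\right) \left(2810 + 714\right) = \left(\left(-31 - 43\right) - 3224\right) \left(2810 + 714\right) = \left(-74 - 3224\right) 3524 = \left(-3298\right) 3524 = -11622152$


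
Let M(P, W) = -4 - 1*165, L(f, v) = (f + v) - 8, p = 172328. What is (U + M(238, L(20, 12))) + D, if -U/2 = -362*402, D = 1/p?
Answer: 50126596313/172328 ≈ 2.9088e+5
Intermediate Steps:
L(f, v) = -8 + f + v
M(P, W) = -169 (M(P, W) = -4 - 165 = -169)
D = 1/172328 ≈ 5.8029e-6
U = 291048 (U = -(-724)*402 = -2*(-145524) = 291048)
(U + M(238, L(20, 12))) + D = (291048 - 169) + 1/172328 = 290879 + 1/172328 = 50126596313/172328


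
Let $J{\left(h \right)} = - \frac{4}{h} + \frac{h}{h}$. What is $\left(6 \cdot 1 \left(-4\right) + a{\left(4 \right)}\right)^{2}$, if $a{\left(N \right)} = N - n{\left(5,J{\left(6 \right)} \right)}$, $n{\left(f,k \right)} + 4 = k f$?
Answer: $\frac{2809}{9} \approx 312.11$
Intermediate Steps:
$J{\left(h \right)} = 1 - \frac{4}{h}$ ($J{\left(h \right)} = - \frac{4}{h} + 1 = 1 - \frac{4}{h}$)
$n{\left(f,k \right)} = -4 + f k$ ($n{\left(f,k \right)} = -4 + k f = -4 + f k$)
$a{\left(N \right)} = \frac{7}{3} + N$ ($a{\left(N \right)} = N - \left(-4 + 5 \frac{-4 + 6}{6}\right) = N - \left(-4 + 5 \cdot \frac{1}{6} \cdot 2\right) = N - \left(-4 + 5 \cdot \frac{1}{3}\right) = N - \left(-4 + \frac{5}{3}\right) = N - - \frac{7}{3} = N + \frac{7}{3} = \frac{7}{3} + N$)
$\left(6 \cdot 1 \left(-4\right) + a{\left(4 \right)}\right)^{2} = \left(6 \cdot 1 \left(-4\right) + \left(\frac{7}{3} + 4\right)\right)^{2} = \left(6 \left(-4\right) + \frac{19}{3}\right)^{2} = \left(-24 + \frac{19}{3}\right)^{2} = \left(- \frac{53}{3}\right)^{2} = \frac{2809}{9}$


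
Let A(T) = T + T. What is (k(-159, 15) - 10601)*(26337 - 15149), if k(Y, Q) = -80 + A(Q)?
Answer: -119163388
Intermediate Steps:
A(T) = 2*T
k(Y, Q) = -80 + 2*Q
(k(-159, 15) - 10601)*(26337 - 15149) = ((-80 + 2*15) - 10601)*(26337 - 15149) = ((-80 + 30) - 10601)*11188 = (-50 - 10601)*11188 = -10651*11188 = -119163388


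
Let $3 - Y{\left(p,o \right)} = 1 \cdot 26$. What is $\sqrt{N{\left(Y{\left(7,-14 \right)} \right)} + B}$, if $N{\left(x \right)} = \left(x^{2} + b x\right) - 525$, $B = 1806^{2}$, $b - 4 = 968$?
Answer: $2 \sqrt{809821} \approx 1799.8$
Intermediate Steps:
$b = 972$ ($b = 4 + 968 = 972$)
$B = 3261636$
$Y{\left(p,o \right)} = -23$ ($Y{\left(p,o \right)} = 3 - 1 \cdot 26 = 3 - 26 = -23$)
$N{\left(x \right)} = -525 + x^{2} + 972 x$ ($N{\left(x \right)} = \left(x^{2} + 972 x\right) - 525 = -525 + x^{2} + 972 x$)
$\sqrt{N{\left(Y{\left(7,-14 \right)} \right)} + B} = \sqrt{\left(-525 + \left(-23\right)^{2} + 972 \left(-23\right)\right) + 3261636} = \sqrt{\left(-525 + 529 - 22356\right) + 3261636} = \sqrt{-22352 + 3261636} = \sqrt{3239284} = 2 \sqrt{809821}$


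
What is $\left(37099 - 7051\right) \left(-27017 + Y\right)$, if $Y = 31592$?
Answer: $137469600$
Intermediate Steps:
$\left(37099 - 7051\right) \left(-27017 + Y\right) = \left(37099 - 7051\right) \left(-27017 + 31592\right) = 30048 \cdot 4575 = 137469600$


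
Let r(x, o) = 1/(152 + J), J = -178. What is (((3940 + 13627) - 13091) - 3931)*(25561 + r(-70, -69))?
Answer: 362198825/26 ≈ 1.3931e+7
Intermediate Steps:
r(x, o) = -1/26 (r(x, o) = 1/(152 - 178) = 1/(-26) = -1/26)
(((3940 + 13627) - 13091) - 3931)*(25561 + r(-70, -69)) = (((3940 + 13627) - 13091) - 3931)*(25561 - 1/26) = ((17567 - 13091) - 3931)*(664585/26) = (4476 - 3931)*(664585/26) = 545*(664585/26) = 362198825/26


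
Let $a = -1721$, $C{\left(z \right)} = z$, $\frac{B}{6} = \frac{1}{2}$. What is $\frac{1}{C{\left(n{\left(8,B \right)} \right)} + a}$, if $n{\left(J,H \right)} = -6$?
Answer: $- \frac{1}{1727} \approx -0.00057904$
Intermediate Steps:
$B = 3$ ($B = \frac{6}{2} = 6 \cdot \frac{1}{2} = 3$)
$\frac{1}{C{\left(n{\left(8,B \right)} \right)} + a} = \frac{1}{-6 - 1721} = \frac{1}{-1727} = - \frac{1}{1727}$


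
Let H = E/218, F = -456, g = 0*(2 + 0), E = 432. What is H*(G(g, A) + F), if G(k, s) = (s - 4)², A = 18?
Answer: -56160/109 ≈ -515.23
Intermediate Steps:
g = 0 (g = 0*2 = 0)
G(k, s) = (-4 + s)²
H = 216/109 (H = 432/218 = 432*(1/218) = 216/109 ≈ 1.9817)
H*(G(g, A) + F) = 216*((-4 + 18)² - 456)/109 = 216*(14² - 456)/109 = 216*(196 - 456)/109 = (216/109)*(-260) = -56160/109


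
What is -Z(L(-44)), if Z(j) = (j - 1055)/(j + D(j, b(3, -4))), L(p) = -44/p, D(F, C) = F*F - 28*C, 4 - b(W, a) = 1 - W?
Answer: -527/83 ≈ -6.3494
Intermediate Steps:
b(W, a) = 3 + W (b(W, a) = 4 - (1 - W) = 4 + (-1 + W) = 3 + W)
D(F, C) = F² - 28*C
Z(j) = (-1055 + j)/(-168 + j + j²) (Z(j) = (j - 1055)/(j + (j² - 28*(3 + 3))) = (-1055 + j)/(j + (j² - 28*6)) = (-1055 + j)/(j + (j² - 168)) = (-1055 + j)/(j + (-168 + j²)) = (-1055 + j)/(-168 + j + j²))
-Z(L(-44)) = -(-1055 - 44/(-44))/(-168 - 44/(-44) + (-44/(-44))²) = -(-1055 - 44*(-1/44))/(-168 - 44*(-1/44) + (-44*(-1/44))²) = -(-1055 + 1)/(-168 + 1 + 1²) = -(-1054)/(-168 + 1 + 1) = -(-1054)/(-166) = -(-1)*(-1054)/166 = -1*527/83 = -527/83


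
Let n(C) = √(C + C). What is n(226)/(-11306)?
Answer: -√113/5653 ≈ -0.0018804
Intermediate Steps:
n(C) = √2*√C (n(C) = √(2*C) = √2*√C)
n(226)/(-11306) = (√2*√226)/(-11306) = (2*√113)*(-1/11306) = -√113/5653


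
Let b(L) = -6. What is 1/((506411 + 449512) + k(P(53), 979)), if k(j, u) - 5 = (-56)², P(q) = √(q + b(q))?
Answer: 1/959064 ≈ 1.0427e-6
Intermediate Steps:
P(q) = √(-6 + q) (P(q) = √(q - 6) = √(-6 + q))
k(j, u) = 3141 (k(j, u) = 5 + (-56)² = 5 + 3136 = 3141)
1/((506411 + 449512) + k(P(53), 979)) = 1/((506411 + 449512) + 3141) = 1/(955923 + 3141) = 1/959064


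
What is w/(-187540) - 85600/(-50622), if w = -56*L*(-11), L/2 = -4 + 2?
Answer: 2022269576/1186706235 ≈ 1.7041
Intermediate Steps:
L = -4 (L = 2*(-4 + 2) = 2*(-2) = -4)
w = -2464 (w = -56*(-4)*(-11) = 224*(-11) = -2464)
w/(-187540) - 85600/(-50622) = -2464/(-187540) - 85600/(-50622) = -2464*(-1/187540) - 85600*(-1/50622) = 616/46885 + 42800/25311 = 2022269576/1186706235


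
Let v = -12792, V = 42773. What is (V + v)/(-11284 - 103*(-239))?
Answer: 29981/13333 ≈ 2.2486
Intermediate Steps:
(V + v)/(-11284 - 103*(-239)) = (42773 - 12792)/(-11284 - 103*(-239)) = 29981/(-11284 + 24617) = 29981/13333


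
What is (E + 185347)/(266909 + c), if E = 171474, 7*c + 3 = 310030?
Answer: 2497747/2178390 ≈ 1.1466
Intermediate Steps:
c = 310027/7 (c = -3/7 + (⅐)*310030 = -3/7 + 44290 = 310027/7 ≈ 44290.)
(E + 185347)/(266909 + c) = (171474 + 185347)/(266909 + 310027/7) = 356821/(2178390/7) = 356821*(7/2178390) = 2497747/2178390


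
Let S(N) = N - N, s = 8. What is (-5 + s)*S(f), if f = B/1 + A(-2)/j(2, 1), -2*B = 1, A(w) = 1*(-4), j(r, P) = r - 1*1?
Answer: 0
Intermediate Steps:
j(r, P) = -1 + r (j(r, P) = r - 1 = -1 + r)
A(w) = -4
B = -1/2 (B = -1/2*1 = -1/2 ≈ -0.50000)
f = -9/2 (f = -1/2/1 - 4/(-1 + 2) = -1/2*1 - 4/1 = -1/2 - 4*1 = -1/2 - 4 = -9/2 ≈ -4.5000)
S(N) = 0
(-5 + s)*S(f) = (-5 + 8)*0 = 3*0 = 0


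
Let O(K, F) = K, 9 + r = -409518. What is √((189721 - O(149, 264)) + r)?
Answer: I*√219955 ≈ 468.99*I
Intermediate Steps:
r = -409527 (r = -9 - 409518 = -409527)
√((189721 - O(149, 264)) + r) = √((189721 - 1*149) - 409527) = √((189721 - 149) - 409527) = √(189572 - 409527) = √(-219955) = I*√219955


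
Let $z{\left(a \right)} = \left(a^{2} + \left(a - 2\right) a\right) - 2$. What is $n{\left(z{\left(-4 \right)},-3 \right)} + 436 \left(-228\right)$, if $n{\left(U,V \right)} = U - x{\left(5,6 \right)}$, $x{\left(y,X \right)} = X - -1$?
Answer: $-99377$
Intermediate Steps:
$x{\left(y,X \right)} = 1 + X$ ($x{\left(y,X \right)} = X + 1 = 1 + X$)
$z{\left(a \right)} = -2 + a^{2} + a \left(-2 + a\right)$ ($z{\left(a \right)} = \left(a^{2} + \left(a - 2\right) a\right) - 2 = \left(a^{2} + \left(-2 + a\right) a\right) - 2 = \left(a^{2} + a \left(-2 + a\right)\right) - 2 = -2 + a^{2} + a \left(-2 + a\right)$)
$n{\left(U,V \right)} = -7 + U$ ($n{\left(U,V \right)} = U - \left(1 + 6\right) = U - 7 = -7 + U$)
$n{\left(z{\left(-4 \right)},-3 \right)} + 436 \left(-228\right) = \left(-7 - \left(-6 - 32\right)\right) + 436 \left(-228\right) = \left(-7 + \left(-2 + 8 + 2 \cdot 16\right)\right) - 99408 = \left(-7 + \left(-2 + 8 + 32\right)\right) - 99408 = \left(-7 + 38\right) - 99408 = 31 - 99408 = -99377$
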